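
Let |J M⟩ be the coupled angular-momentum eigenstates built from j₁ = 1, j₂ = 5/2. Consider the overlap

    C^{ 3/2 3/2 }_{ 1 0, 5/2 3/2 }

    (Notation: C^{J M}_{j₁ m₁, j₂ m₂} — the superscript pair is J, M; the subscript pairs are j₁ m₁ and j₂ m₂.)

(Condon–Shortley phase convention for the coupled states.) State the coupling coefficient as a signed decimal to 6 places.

j₁+j₂−J=2  J+j₁−j₂=0  J−j₁+j₂=3  j₁+j₂+J+1=6
(j₁±m₁, j₂±m₂, J±M) = (1,1,4,1,3,0)
P² = 48/5
sum k=1..1:
  [1] −1/6 = -1/6
S = -1/6
C² = P²·S² = 4/15 ; C = -0.516398

−√(4/15) ≈ -0.516398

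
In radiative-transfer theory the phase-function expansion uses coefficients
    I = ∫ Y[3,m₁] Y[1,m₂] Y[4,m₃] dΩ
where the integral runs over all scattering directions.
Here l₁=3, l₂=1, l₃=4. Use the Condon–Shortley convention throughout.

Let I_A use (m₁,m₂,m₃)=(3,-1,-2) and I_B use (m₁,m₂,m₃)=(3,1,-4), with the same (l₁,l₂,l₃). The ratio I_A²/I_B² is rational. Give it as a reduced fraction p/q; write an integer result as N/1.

l's match ⇒ only the (l;m) 3-j factors differ between A and B.
A: triangle coeff Δ(3,1,4) = 1/252; Σ_t [0,0]: t=0:+1/1440 = 1/1440; (3j)²=1/252 [(3 1 4; 3 -1 -2)], sign=+1
B: triangle coeff Δ(3,1,4) = 1/252; Σ_t [0,0]: t=0:+1/1440 = 1/1440; (3j)²=1/9 [(3 1 4; 3 1 -4)], sign=+1
I_A²/I_B² = (1/252)/(1/9) = 1/28

1/28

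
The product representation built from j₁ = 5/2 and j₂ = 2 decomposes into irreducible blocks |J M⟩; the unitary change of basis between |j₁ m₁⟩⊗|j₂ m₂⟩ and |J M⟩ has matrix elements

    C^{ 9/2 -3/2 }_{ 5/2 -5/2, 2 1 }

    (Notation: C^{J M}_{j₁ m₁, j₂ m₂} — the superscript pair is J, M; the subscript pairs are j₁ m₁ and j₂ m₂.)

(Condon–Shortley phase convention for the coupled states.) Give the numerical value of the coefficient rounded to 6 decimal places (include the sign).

√[10·0!5!4!/10! · 0!5!3!1!3!6!] = √(172800/7)
  +(−1)^0/∏(0,0,5,3,0,1)! = 1/720  (running 1/720)
⟨..|..⟩ = √(172800/7)·(1/720) = +0.218218

+0.218218  (= +√(1/21))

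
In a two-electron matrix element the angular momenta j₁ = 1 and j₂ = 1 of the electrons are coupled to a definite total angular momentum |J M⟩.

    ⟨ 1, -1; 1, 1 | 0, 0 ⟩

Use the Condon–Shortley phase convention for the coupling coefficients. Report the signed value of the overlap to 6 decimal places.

+0.577350  (= +√(1/3))

√[1·2!0!0!/3! · 0!2!2!0!0!0!] = √(4/3)
  +(−1)^2/∏(2,0,0,0,0,0)! = 1/2  (running 1/2)
⟨..|..⟩ = √(4/3)·(1/2) = +0.577350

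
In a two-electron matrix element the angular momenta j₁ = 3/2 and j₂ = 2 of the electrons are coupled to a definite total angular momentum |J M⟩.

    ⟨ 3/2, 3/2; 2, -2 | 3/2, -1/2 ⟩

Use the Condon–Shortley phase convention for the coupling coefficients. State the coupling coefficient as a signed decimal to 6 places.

j₁+j₂−J=2  J+j₁−j₂=1  J−j₁+j₂=2  j₁+j₂+J+1=6
(j₁±m₁, j₂±m₂, J±M) = (3,0,0,4,1,2)
P² = 32/5
sum k=0..0:
  [0] +1/4 = 1/4
S = 1/4
C² = P²·S² = 2/5 ; C = +0.632456

+√(2/5) = +0.632456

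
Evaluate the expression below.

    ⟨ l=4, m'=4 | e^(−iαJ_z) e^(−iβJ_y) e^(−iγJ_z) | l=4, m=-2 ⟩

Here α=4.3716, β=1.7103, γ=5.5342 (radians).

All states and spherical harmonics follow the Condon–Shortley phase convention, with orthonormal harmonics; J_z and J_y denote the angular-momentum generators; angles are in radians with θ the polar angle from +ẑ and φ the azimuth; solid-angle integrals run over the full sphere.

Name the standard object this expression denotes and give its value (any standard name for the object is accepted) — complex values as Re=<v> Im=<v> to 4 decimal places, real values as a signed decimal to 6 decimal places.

Wigner D-matrix element, Re=0.4170 Im=-0.0566

This is a Wigner D-matrix element — the rotation-matrix element ⟨l m'| R(α,β,γ) |l m⟩ in the angular-momentum basis.
First d^4_{4,-2}(β=1.7103), then the phase factors e^{-i(4)α} and e^{-i(-2)γ}:
With c≡cos(β/2)=0.656105 and s≡sin(β/2)=0.754669, N=[40320·1·2·720]^{1/2}=7619.763776
Admissible k: 0..0 (factorial args all ≥0)
  k=0: (−1)^6·7619.7638/(1440)·0.6561^2·0.7547^6 = +0.420791
d^4_{4,-2}(1.7103) = +0.420791
D = (+0.206152+0.978520i)·(+0.420791)·(+0.072761-0.997349i) = +0.416973-0.056557i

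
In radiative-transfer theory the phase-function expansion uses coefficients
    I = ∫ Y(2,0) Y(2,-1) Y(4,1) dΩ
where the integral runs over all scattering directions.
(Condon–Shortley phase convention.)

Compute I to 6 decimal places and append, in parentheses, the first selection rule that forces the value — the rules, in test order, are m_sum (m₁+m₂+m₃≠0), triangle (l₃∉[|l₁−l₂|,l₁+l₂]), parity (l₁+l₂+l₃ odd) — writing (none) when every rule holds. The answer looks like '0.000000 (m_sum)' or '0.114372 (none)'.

-0.220728 (none)

m-sum 0 ✓  L=8 even ✓  0≤4≤4 ✓
Π(2lᵢ+1) = 5×5×9 = 225
triangle coeff Δ(2,2,4) = 1/630
Σ_t [0,0]: t=0:+1/16 = 1/16
(3j)²=2/35 [(2 2 4; 0 0 0)], sign=+1
Σ_t [0,0]: t=0:+1/24 = 1/24
(3j)²=1/21 [(2 2 4; 0 -1 1)], sign=-1
⇒ 4πI² = 30/49
I = (-1)√(30/49/(4π)) = -0.22072812
No selection rule forces the value: the integral is nonzero (none).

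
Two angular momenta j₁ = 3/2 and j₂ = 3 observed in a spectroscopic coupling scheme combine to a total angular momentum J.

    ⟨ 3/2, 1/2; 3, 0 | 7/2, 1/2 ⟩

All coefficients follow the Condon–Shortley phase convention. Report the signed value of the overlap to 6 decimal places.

triangle: 1!×2!×5!/9! = 240/362880
(j±m)!: 2!×1!×3!×3!×4!×3! = 10368
prefactor² = (2J+1)×Δ×N² = 384/7
  k=0: +1/(0!×1!×1!×3!×1!×2!) = 1/12
  k=1: −1/(1!×0!×0!×2!×2!×3!) = -1/24
Σ = 1/24  ⇒  CG² = 384/7×(1/24)² = 2/21
CG = +√(2/21) = +0.308607

+0.308607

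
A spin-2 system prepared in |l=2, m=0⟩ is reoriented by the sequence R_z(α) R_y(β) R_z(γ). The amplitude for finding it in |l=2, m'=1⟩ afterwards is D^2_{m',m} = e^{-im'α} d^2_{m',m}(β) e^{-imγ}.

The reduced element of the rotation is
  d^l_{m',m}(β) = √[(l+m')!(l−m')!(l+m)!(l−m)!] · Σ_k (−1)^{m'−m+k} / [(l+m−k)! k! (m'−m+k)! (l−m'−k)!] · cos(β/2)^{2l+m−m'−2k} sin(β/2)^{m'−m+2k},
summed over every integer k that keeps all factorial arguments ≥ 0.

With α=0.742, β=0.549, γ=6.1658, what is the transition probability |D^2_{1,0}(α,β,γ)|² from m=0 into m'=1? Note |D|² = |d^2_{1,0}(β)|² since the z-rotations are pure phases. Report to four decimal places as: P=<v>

P=0.2972

D^2_{1,0}(0.7420,0.5490,6.1658) = e^{-i·1·0.7420}·d^2_{1,0}(0.5490)·e^{-i·0·6.1658}. Compute d first:
With c≡cos(β/2)=0.962561 and s≡sin(β/2)=0.271066, N=[6·1·2·2]^{1/2}=4.898979
k: max(0,(0)−(1))=0 … min(2+(0),2−(1))=1
  k=0: (−1)^1·4.8990/(2)·0.9626^3·0.2711^1 = -0.592154
  k=1: (−1)^2·4.8990/(2)·0.9626^1·0.2711^3 = +0.046960
d^2_{1,0}(0.5490) = -0.592154 +0.046960 = -0.545194
|D^2_{1,0}|² = |d^2_{1,0}(β)|² = (-0.545194)² = 0.297237 (the z-rotation phases have unit modulus)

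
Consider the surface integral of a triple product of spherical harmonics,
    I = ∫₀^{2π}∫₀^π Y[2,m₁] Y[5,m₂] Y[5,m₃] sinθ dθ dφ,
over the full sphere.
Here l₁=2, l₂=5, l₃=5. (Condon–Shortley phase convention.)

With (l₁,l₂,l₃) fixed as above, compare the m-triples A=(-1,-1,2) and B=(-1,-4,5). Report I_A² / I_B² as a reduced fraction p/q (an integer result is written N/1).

Shared (l₁,l₂,l₃)=(2,5,5): N and (l;000)² cancel in I_A²/I_B².
A: Δ = 2!·2!·8!/13! = 1/38610; Racah Σ t=1..2: t=1:−1/1440 t=2:+1/2880 = -1/2880; ⇒ 3j(2 5 5; -1 -1 2)² = 7/715, sgn +1
B: Δ = 2!·2!·8!/13! = 1/38610; Racah Σ t=1..1: t=1:−1/80640 = -1/80640; ⇒ 3j(2 5 5; -1 -4 5)² = 9/286, sgn -1
I_A²/I_B² = (7/715)/(9/286) = 14/45

14/45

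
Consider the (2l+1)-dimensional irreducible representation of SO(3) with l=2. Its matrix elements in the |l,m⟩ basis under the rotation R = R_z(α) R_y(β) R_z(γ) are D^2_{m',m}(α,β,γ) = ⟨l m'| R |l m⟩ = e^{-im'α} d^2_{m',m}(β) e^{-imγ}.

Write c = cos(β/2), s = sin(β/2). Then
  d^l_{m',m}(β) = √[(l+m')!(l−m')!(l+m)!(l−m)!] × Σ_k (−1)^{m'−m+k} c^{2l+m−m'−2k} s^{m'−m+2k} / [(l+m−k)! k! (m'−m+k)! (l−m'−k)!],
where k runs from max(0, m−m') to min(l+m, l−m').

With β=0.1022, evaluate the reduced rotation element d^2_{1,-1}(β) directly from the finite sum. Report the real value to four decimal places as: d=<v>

d=0.0078

d^2_{1,-1}(β=0.1022) via the finite sum:
Half-angle: c=0.998695, s=0.051078. N=√(6·1·1·6)=6.000000
k: max(0,(-1)−(1))=0 … min(2+(-1),2−(1))=1
  k=0: (−1)^2·6.0000/(2)·0.9987^2·0.0511^2 = +0.007806
  k=1: (−1)^3·6.0000/(6)·0.9987^0·0.0511^4 = -0.000007
d^2_{1,-1}(0.1022) = +0.007806 -0.000007 = +0.007800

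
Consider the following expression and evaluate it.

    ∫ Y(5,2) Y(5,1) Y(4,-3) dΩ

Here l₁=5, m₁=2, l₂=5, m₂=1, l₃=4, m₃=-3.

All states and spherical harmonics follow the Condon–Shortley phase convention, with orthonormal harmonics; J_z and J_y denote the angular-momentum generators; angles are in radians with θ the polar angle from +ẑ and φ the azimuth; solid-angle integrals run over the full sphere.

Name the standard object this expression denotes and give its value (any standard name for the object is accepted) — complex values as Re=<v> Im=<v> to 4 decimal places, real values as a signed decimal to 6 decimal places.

This is a Gaunt coefficient — the integral of a triple product of spherical harmonics over the sphere.
Checks pass: Σm=0; 14 even; l₃=4∈[0,10].
(2·5+1)(2·5+1)(2·4+1) = 1089
Δ: 6! 4! 4! / 15! → 1/3153150
sum: t=1:−1/69120 t=2:+1/1728 t=3:−1/576 t=4:+1/1728 t=5:−1/69120 = -7/11520
3j²(5 5 4; 0 0 0) = Δ·Π!·Σ² = 2/143  (sign -1)
sum: t=2:+1/6912 t=3:−1/5184 = -1/20736
3j²(5 5 4; 2 1 -3) = Δ·Π!·Σ² = 5/2574  (sign +1)
combine: 4πI² = 1089·2/143·5/2574 = 5/169
take √, sign -1: I = -0.04852178

Gaunt coefficient, -0.048522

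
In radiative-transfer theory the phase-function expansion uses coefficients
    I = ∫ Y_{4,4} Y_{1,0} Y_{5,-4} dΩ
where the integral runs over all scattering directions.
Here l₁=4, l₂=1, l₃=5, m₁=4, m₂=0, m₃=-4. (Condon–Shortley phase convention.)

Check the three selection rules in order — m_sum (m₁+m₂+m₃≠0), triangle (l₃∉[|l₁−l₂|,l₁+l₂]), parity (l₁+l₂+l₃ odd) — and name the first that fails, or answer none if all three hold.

azimuthal sum: 4 + 0 − 4 = 0  ✓
3 ≤ 5 ≤ 5 (triangle on l)  ✓
L = 4 + 1 + 5 = 10 (even)  ✓

none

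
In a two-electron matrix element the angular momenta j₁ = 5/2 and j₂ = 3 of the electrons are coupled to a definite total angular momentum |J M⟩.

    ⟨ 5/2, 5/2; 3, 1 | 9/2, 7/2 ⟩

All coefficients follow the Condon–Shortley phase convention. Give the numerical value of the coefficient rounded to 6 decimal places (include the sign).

+0.710669  (= +√(50/99))

triangle: 1!*4!*5!/11! = 2880/39916800
(j±m)!: 5!*0!*4!*2!*8!*1! = 232243200
prefactor² = (2J+1)*Δ*N² = 1843200/11
  k=0: +1/(0!*1!*0!*4!*4!*1!) = 1/576
Σ = 1/576  ⇒  CG² = 1843200/11*(1/576)² = 50/99
CG = +√(50/99) = +0.710669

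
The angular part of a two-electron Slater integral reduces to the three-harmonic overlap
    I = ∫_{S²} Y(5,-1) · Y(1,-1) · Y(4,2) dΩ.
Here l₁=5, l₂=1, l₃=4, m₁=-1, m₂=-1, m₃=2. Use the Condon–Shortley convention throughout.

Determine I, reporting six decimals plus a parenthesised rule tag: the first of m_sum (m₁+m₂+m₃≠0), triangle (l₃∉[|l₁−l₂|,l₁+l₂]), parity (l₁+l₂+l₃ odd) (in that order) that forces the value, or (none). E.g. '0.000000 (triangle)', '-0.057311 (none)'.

Checks pass: Σm=0; 10 even; l₃=4∈[4,6].
(2·5+1)(2·1+1)(2·4+1) = 297
Δ: 2! 8! 0! / 11! → 1/495
sum: t=1:−1/576 = -1/576
3j²(5 1 4; 0 0 0) = Δ·Π!·Σ² = 5/99  (sign -1)
sum: t=0:+1/2880 = 1/2880
3j²(5 1 4; -1 -1 2) = Δ·Π!·Σ² = 2/165  (sign +1)
combine: 4πI² = 297·5/99·2/165 = 2/11
take √, sign -1: I = -0.12028562
No selection rule forces the value: the integral is nonzero (none).

-0.120286 (none)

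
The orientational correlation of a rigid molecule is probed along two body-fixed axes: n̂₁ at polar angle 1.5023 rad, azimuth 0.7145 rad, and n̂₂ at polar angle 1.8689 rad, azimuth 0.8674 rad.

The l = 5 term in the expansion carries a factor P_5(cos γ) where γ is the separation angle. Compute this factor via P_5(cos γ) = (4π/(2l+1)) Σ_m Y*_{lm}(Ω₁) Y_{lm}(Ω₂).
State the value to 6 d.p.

0.121045

Addition theorem: P_5(cos γ) = (4π/11) Σ_m Y*_{lm}(Ω₁) Y_{lm}(Ω₂), m = −5…5:
  term(m=-5) = +0.122634-0.117612i   from Y*(Ω₁)=-0.416783-0.191603i, Y(Ω₂)=-0.135808+0.344625i
  term(m=-4) = -0.029324+0.020565i   from Y*(Ω₁)=-0.095541+0.027845i, Y(Ω₂)=+0.340726-0.115949i
  term(m=-3) = +0.019934-0.009844i   from Y*(Ω₁)=+0.178305-0.276532i, Y(Ω₂)=+0.057976+0.034704i
  term(m=-2) = -0.036594+0.011553i   from Y*(Ω₁)=-0.016087-0.112687i, Y(Ω₂)=-0.055042-0.332598i
  term(m=-1) = -0.004649+0.000716i   from Y*(Ω₁)=+0.225661+0.195735i, Y(Ω₂)=-0.010184+0.012008i
  term(m=+0) = -0.038046+0.000000i   from Y*(Ω₁)=+0.117452-0.000000i, Y(Ω₂)=-0.323924+0.000000i
  term(m=+1) = -0.004649-0.000716i   from Y*(Ω₁)=-0.225661+0.195735i, Y(Ω₂)=+0.010184+0.012008i
  term(m=+2) = -0.036594-0.011553i   from Y*(Ω₁)=-0.016087+0.112687i, Y(Ω₂)=-0.055042+0.332598i
  term(m=+3) = +0.019934+0.009844i   from Y*(Ω₁)=-0.178305-0.276532i, Y(Ω₂)=-0.057976+0.034704i
  term(m=+4) = -0.029324-0.020565i   from Y*(Ω₁)=-0.095541-0.027845i, Y(Ω₂)=+0.340726+0.115949i
  term(m=+5) = +0.122634+0.117612i   from Y*(Ω₁)=+0.416783-0.191603i, Y(Ω₂)=+0.135808+0.344625i
Σ over m = +0.105957+0.000000i; ×(4π/11) → +0.121045+0.000000i. Real part: 0.121045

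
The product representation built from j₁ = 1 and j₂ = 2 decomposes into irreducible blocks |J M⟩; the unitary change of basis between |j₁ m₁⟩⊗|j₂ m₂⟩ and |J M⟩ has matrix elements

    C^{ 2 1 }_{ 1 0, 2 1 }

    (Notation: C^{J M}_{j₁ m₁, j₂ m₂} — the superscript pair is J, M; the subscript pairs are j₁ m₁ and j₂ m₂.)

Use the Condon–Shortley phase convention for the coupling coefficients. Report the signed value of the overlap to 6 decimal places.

j₁+j₂−J=1  J+j₁−j₂=1  J−j₁+j₂=3  j₁+j₂+J+1=6
(j₁±m₁, j₂±m₂, J±M) = (1,1,3,1,3,1)
P² = 3/2
sum k=0..1:
  [0] +1/6 = 1/6
  [1] −1/2 = -1/2
S = -1/3
C² = P²·S² = 1/6 ; C = -0.408248

-0.408248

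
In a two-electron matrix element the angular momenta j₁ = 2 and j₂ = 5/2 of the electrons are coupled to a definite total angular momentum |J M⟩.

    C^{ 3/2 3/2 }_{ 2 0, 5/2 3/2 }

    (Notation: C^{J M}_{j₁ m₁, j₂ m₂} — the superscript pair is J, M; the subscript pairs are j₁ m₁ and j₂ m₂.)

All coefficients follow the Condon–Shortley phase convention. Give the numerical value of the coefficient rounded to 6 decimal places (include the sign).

+0.585540

triangle: 3!×1!×2!/7! = 12/5040
(j±m)!: 2!×2!×4!×1!×3!×0! = 576
prefactor² = (2J+1)×Δ×N² = 192/35
  k=2: +1/(2!×1!×0!×2!×1!×0!) = 1/4
Σ = 1/4  ⇒  CG² = 192/35×(1/4)² = 12/35
CG = +√(12/35) = +0.585540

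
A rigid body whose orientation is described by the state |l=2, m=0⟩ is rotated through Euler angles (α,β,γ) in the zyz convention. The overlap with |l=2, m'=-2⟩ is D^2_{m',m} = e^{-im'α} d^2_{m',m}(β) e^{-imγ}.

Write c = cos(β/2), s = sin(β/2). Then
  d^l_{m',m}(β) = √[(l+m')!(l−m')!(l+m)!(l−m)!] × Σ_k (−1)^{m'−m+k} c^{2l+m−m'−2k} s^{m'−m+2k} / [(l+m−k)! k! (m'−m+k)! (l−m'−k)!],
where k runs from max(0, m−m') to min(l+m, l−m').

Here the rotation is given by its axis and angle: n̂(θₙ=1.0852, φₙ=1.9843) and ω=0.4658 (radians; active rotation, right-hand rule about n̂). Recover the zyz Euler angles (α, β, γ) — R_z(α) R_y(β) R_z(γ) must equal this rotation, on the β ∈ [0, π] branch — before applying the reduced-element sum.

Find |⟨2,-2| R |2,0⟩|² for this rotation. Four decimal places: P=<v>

P=0.0096

Axis–angle → zyz. n̂ = (sinθₙcosφₙ, sinθₙsinφₙ, cosθₙ) = (-0.355368, +0.809859, +0.466736), ω = 0.4658.
R = I cosω + sinω [n̂]ₓ + (1−cosω) n̂n̂ᵀ gives
  R = [+0.906917, -0.240290, +0.346067; +0.178967, +0.963337, +0.199879; -0.381409, -0.119339, +0.916671]
β = atan2(√(R₁₃²+R₂₃²), R₃₃) = 0.411127; α = atan2(R₂₃, R₁₃) mod 2π = 0.523766; γ = atan2(R₃₂, −R₃₁) mod 2π = 5.979944
Split into d^2_{-2,0}(β=0.4111) × two z-phases.
With c≡cos(β/2)=0.978946 and s≡sin(β/2)=0.204119, N=[1·24·2·2]^{1/2}=9.797959
Admissible k: 2..2 (factorial args all ≥0)
  k=2: (−1)^0·9.7980/(4)·0.9789^2·0.2041^2 = +0.097805
d^2_{-2,0}(0.4111) = +0.097805
|D^2_{-2,0}|² = |d^2_{-2,0}(β)|² = (+0.097805)² = 0.009566 (the z-rotation phases have unit modulus)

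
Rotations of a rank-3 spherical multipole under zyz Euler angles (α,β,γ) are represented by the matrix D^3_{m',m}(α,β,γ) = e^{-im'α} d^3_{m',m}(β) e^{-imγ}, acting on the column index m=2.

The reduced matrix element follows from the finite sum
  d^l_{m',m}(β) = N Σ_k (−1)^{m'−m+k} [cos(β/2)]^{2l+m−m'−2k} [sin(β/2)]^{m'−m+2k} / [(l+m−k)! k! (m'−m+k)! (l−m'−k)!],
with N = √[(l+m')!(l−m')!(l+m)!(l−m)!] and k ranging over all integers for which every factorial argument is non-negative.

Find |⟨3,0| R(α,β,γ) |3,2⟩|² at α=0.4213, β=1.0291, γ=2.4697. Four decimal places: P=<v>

D^3_{0,2}(0.4213,1.0291,2.4697) = e^{-i·0·0.4213}·d^3_{0,2}(1.0291)·e^{-i·2·2.4697}. Compute d first:
c=cos(1.029100/2)=0.870514, s=sin(1.029100/2)=0.492143; N=√[6·6·120·1]=65.726707
k∈{2,3} keeps every argument non-negative
  k=2: (−1)^0·65.7267/(12)·0.8705^4·0.4921^2 = +0.761811
  k=3: (−1)^1·65.7267/(12)·0.8705^2·0.4921^4 = -0.243488
d^3_{0,2}(1.0291) = +0.761811 -0.243488 = +0.518322
|D^3_{0,2}|² = |d^3_{0,2}(β)|² = (+0.518322)² = 0.268658 (the z-rotation phases have unit modulus)

P=0.2687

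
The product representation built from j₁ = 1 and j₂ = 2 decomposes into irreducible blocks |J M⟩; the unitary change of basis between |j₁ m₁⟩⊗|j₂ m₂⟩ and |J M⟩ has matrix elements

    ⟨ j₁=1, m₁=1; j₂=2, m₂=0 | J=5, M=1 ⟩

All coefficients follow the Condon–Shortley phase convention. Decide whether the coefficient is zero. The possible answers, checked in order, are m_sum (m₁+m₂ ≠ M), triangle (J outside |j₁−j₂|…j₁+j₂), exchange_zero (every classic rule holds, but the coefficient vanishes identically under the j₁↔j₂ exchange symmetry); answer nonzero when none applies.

triangle

m-sum: m₁+m₂ = 1+0 = 1, M = 1  ✓
triangle: need |j₁−j₂| ≤ J ≤ j₁+j₂, i.e. J ∈ [1, 3]; J = 5 is outside ✗ ⇒ coefficient is 0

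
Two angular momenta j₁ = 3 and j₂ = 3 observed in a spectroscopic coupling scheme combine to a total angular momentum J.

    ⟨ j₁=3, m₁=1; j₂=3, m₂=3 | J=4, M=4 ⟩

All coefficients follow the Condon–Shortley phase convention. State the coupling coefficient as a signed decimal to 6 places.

+0.522233

triangle: 2!×4!×4!/11! = 1152/39916800
(j±m)!: 4!×2!×6!×0!×8!×0! = 1393459200
prefactor² = (2J+1)×Δ×N² = 3981312/11
  k=2: +1/(2!×0!×0!×4!×4!×0!) = 1/1152
Σ = 1/1152  ⇒  CG² = 3981312/11×(1/1152)² = 3/11
CG = +√(3/11) = +0.522233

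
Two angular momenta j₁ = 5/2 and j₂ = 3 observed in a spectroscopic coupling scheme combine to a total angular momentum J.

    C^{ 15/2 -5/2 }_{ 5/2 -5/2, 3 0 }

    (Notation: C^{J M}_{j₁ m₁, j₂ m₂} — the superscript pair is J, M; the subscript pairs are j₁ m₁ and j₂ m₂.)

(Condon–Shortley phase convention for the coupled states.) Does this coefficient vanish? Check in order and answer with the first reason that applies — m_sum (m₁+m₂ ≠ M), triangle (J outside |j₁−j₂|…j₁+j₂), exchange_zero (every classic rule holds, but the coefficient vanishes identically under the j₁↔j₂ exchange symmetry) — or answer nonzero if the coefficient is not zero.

triangle

m-sum: m₁+m₂ = -5/2+0 = -5/2, M = -5/2  ✓
triangle: need |j₁−j₂| ≤ J ≤ j₁+j₂, i.e. J ∈ [1/2, 11/2]; J = 15/2 is outside ✗ ⇒ coefficient is 0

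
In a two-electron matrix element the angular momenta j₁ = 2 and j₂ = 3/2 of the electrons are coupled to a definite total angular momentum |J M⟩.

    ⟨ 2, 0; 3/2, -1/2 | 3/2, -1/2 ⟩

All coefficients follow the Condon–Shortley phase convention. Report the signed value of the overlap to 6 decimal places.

−√(1/5) ≈ -0.447214

√[4·2!2!1!/6! · 2!2!1!2!1!2!] = √(16/45)
  +(−1)^0/∏(0,2,2,1,0,0)! = 1/4  (running 1/4)
  +(−1)^1/∏(1,1,1,0,1,1)! = -1  (running -3/4)
⟨..|..⟩ = √(16/45)·(-3/4) = -0.447214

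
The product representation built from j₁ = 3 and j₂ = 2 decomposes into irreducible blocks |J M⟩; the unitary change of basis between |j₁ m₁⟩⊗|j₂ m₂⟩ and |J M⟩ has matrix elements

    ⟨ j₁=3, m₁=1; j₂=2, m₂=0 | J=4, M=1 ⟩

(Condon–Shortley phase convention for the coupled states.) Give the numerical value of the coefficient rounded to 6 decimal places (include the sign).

triangle: 1!*5!*3!/10! = 720/3628800
(j±m)!: 4!*2!*2!*2!*5!*3! = 138240
prefactor² = (2J+1)*Δ*N² = 1728/7
  k=0: +1/(0!*1!*2!*2!*3!*1!) = 1/24
  k=1: −1/(1!*0!*1!*1!*4!*2!) = -1/48
Σ = 1/48  ⇒  CG² = 1728/7*(1/48)² = 3/28
CG = +√(3/28) = +0.327327

+√(3/28) = +0.327327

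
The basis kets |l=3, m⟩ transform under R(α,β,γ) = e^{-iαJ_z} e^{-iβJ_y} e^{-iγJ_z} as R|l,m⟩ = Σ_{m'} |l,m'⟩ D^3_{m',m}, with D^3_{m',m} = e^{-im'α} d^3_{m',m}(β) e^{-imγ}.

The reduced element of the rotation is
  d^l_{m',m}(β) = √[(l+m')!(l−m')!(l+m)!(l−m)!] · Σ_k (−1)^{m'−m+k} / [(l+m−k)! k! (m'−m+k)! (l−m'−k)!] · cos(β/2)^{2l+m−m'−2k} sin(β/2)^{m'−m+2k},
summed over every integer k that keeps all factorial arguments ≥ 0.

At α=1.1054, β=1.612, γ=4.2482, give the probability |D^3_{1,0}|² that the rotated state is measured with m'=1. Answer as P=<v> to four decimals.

D^3_{1,0}(1.1054,1.6120,4.2482) = e^{-i·1·1.1054}·d^3_{1,0}(1.6120)·e^{-i·0·4.2482}. Compute d first:
With c≡cos(β/2)=0.692390 and s≡sin(β/2)=0.721523, N=[24·2·6·6]^{1/2}=41.569219
Admissible k: 0..2 (factorial args all ≥0)
  k=0: (−1)^1·41.5692/(12)·0.6924^5·0.7215^1 = -0.397736
  k=1: (−1)^2·41.5692/(4)·0.6924^3·0.7215^3 = +1.295733
  k=2: (−1)^3·41.5692/(12)·0.6924^1·0.7215^5 = -0.469022
d^3_{1,0}(1.6120) = -0.397736 +1.295733 -0.469022 = +0.428975
|D^3_{1,0}|² = |d^3_{1,0}(β)|² = (+0.428975)² = 0.184019 (the z-rotation phases have unit modulus)

P=0.1840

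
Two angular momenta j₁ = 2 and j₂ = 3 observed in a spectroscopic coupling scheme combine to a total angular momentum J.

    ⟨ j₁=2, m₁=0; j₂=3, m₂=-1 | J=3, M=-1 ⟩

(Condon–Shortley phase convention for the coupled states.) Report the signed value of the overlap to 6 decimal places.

j₁+j₂−J=2  J+j₁−j₂=2  J−j₁+j₂=4  j₁+j₂+J+1=9
(j₁±m₁, j₂±m₂, J±M) = (2,2,2,4,2,4)
P² = 256/15
sum k=0..2:
  [0] +1/16 = 1/16
  [1] −1/6 = -1/6
  [2] +1/96 = 1/96
S = -3/32
C² = P²·S² = 3/20 ; C = -0.387298

−√(3/20) = -0.387298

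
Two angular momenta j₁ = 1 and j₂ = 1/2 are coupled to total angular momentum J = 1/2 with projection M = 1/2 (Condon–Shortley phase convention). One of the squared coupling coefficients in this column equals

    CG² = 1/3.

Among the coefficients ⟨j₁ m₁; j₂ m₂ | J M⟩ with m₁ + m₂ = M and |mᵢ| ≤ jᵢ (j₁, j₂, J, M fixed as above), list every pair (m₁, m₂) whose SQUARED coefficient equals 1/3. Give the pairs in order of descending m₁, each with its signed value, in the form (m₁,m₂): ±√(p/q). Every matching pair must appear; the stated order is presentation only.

(0,1/2): −√(1/3)

Admissible pairs with m₁+m₂ = M = 1/2: (0,1/2), (1,-1/2)
  (m₁,m₂)=(1,-1/2): CG² = 2/3, CG = +√(2/3)
  (m₁,m₂)=(0,1/2): CG² = 1/3, CG = −√(1/3)   ← matches the target
Pairs with CG² = 1/3: (0,1/2): −√(1/3)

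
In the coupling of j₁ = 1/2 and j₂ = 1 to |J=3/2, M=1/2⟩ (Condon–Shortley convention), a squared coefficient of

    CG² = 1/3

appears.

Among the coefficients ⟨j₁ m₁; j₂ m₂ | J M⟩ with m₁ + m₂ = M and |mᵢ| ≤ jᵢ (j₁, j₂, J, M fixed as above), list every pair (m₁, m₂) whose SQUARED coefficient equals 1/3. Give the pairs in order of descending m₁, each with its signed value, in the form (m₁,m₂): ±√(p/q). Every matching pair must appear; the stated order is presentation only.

Admissible pairs with m₁+m₂ = M = 1/2: (-1/2,1), (1/2,0)
  (m₁,m₂)=(1/2,0): CG² = 2/3, CG = +√(2/3)
  (m₁,m₂)=(-1/2,1): CG² = 1/3, CG = +√(1/3)   ← matches the target
Pairs with CG² = 1/3: (-1/2,1): +√(1/3)

(-1/2,1): +√(1/3)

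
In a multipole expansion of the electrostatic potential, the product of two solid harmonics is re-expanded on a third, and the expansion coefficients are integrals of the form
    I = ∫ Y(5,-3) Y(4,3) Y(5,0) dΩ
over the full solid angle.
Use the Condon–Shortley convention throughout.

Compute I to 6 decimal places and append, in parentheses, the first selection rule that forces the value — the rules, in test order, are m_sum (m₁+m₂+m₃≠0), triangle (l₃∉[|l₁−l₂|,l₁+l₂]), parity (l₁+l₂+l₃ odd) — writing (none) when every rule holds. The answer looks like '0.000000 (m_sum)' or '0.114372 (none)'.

Rules hold: Σm=0, L=14 even, 1≤5≤9.
N = 11·9·11 = 1089
Δ = 4!·6!·4!/15! = 1/3153150
Racah Σ t=0..4: t=0:+1/69120 t=1:−1/1728 t=2:+1/576 t=3:−1/1728 t=4:+1/69120 = 7/11520
⇒ 3j(5 4 5; 0 0 0)² = 2/143, sgn -1
Racah Σ t=3..4: t=3:−1/17280 t=4:+1/6912 = 1/11520
⇒ 3j(5 4 5; -3 3 0)² = 2/143, sgn -1
4πI² = N·(3j₀)²·(3jₘ)² = 36/169
I = +1·√(0.213018/4π) = 0.13019760
No selection rule forces the value: the integral is nonzero (none).

0.130198 (none)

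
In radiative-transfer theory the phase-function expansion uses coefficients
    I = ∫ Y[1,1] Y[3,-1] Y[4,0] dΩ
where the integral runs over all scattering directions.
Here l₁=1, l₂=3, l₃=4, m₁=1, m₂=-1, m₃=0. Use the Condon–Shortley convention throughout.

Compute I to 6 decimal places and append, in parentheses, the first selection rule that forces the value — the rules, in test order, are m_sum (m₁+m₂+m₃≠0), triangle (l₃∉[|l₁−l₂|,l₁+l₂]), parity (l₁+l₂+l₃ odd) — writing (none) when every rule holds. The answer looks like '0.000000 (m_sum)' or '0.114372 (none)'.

0.150786 (none)

Rules hold: Σm=0, L=8 even, 2≤4≤4.
N = 3·7·9 = 189
Δ = 0!·2!·6!/9! = 1/252
Racah Σ t=0..0: t=0:+1/36 = 1/36
⇒ 3j(1 3 4; 0 0 0)² = 4/63, sgn +1
Racah Σ t=0..0: t=0:+1/96 = 1/96
⇒ 3j(1 3 4; 1 -1 0)² = 1/42, sgn +1
4πI² = N·(3j₀)²·(3jₘ)² = 2/7
I = +1·√(0.285714/4π) = 0.15078601
No selection rule forces the value: the integral is nonzero (none).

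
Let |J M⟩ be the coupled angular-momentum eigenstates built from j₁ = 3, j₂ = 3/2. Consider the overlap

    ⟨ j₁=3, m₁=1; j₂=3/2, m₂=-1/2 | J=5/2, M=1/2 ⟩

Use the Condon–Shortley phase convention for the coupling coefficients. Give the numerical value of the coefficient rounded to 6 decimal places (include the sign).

−√(1/70) = -0.119523

√[6·2!4!1!/8! · 4!2!1!2!3!2!] = √(288/35)
  +(−1)^0/∏(0,2,2,1,2,0)! = 1/8  (running 1/8)
  +(−1)^1/∏(1,1,1,0,3,1)! = -1/6  (running -1/24)
⟨..|..⟩ = √(288/35)·(-1/24) = -0.119523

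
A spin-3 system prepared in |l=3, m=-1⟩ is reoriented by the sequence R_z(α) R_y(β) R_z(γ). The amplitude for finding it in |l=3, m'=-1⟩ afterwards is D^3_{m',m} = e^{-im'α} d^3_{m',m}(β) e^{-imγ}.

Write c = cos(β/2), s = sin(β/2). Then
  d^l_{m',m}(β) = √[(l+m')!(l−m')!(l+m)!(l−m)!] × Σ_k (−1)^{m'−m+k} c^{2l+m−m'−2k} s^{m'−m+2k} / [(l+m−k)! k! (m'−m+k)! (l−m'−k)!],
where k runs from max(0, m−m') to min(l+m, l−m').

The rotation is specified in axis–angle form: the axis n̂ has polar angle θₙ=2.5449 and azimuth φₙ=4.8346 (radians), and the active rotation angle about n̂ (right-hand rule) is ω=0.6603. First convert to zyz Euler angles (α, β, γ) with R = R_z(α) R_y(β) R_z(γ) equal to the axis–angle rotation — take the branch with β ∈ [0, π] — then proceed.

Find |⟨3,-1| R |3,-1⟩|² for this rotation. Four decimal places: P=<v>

Axis–angle → zyz. n̂ = (sinθₙcosφₙ, sinθₙsinφₙ, cosθₙ) = (+0.068501, -0.557719, -0.827199), ω = 0.6603.
R = I cosω + sinω [n̂]ₓ + (1−cosω) n̂n̂ᵀ gives
  R = [+0.790795, +0.499335, -0.353989; -0.515396, +0.855188, +0.054956; +0.330169, +0.138986, +0.933634]
β = atan2(√(R₁₃²+R₂₃²), R₃₃) = 0.366371; α = atan2(R₂₃, R₁₃) mod 2π = 2.987576; γ = atan2(R₃₂, −R₃₁) mod 2π = 2.743154
D^3_{-1,-1}(2.9876,0.3664,2.7432) = e^{-i·-1·2.9876}·d^3_{-1,-1}(0.3664)·e^{-i·-1·2.7432}. Compute d first:
Half-angle: c=0.983268, s=0.182163. N=√(2·24·2·24)=48.000000
The bounds max(0,m−m')=0 and min(l+m,l−m')=2 give 3 terms
  k=0: (−1)^0·48.0000/(48)·0.9833^6·0.1822^0 = +0.903717
  k=1: (−1)^1·48.0000/(6)·0.9833^4·0.1822^2 = -0.248140
  k=2: (−1)^2·48.0000/(8)·0.9833^2·0.1822^4 = +0.006388
d^3_{-1,-1}(0.3664) = +0.903717 -0.248140 +0.006388 = +0.661964
|D^3_{-1,-1}|² = |d^3_{-1,-1}(β)|² = (+0.661964)² = 0.438197 (the z-rotation phases have unit modulus)

P=0.4382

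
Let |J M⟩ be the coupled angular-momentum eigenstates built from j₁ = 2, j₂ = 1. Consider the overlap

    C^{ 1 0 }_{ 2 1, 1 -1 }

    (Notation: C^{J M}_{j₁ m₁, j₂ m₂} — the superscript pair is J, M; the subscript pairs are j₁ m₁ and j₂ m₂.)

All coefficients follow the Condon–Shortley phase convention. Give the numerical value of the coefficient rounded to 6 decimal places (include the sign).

+√(3/10) ≈ +0.547723

j₁+j₂−J=2  J+j₁−j₂=2  J−j₁+j₂=0  j₁+j₂+J+1=5
(j₁±m₁, j₂±m₂, J±M) = (3,1,0,2,1,1)
P² = 6/5
sum k=0..0:
  [0] +1/2 = 1/2
S = 1/2
C² = P²·S² = 3/10 ; C = +0.547723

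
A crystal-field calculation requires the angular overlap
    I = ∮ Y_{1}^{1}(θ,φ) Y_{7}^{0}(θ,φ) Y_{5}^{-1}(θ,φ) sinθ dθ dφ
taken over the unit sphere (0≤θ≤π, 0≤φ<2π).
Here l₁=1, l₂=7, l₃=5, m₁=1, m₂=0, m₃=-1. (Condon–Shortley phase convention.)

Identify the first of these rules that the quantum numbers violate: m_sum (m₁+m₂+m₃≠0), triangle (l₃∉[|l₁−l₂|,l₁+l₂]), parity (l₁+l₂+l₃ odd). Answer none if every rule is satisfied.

triangle

m₁+m₂+m₃ = 1 + 0 − 1 = 0  ✓
triangle: need |l₁−l₂| ≤ l₃ ≤ l₁+l₂ = [6,8]; l₃=5 is outside  ✗
parity: l₁+l₂+l₃ = 13 is odd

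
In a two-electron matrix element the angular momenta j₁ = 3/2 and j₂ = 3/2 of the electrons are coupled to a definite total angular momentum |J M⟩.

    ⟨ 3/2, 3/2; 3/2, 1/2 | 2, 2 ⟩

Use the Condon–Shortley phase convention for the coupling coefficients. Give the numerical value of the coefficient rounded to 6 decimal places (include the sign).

+0.707107  (= +√(1/2))

triangle: 1!*2!*2!/6! = 4/720
(j±m)!: 3!*0!*2!*1!*4!*0! = 288
prefactor² = (2J+1)*Δ*N² = 8
  k=0: +1/(0!*1!*0!*2!*2!*0!) = 1/4
Σ = 1/4  ⇒  CG² = 8*(1/4)² = 1/2
CG = +√(1/2) = +0.707107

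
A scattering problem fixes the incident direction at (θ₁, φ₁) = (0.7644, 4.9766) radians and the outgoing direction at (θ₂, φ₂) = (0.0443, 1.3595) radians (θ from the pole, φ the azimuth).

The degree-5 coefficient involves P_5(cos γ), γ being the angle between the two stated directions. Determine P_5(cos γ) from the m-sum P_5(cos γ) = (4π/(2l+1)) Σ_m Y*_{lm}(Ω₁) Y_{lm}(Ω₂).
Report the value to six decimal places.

-0.355431

Addition theorem: P_5(cos γ) = (4π/11) Σ_m Y*_{lm}(Ω₁) Y_{lm}(Ω₂), m = −5…5:
  m=-5: Y*=0.07142 - 0.01822j  Y=0.00000 - 0.00000j  product 0.00000 - 0.00000j
  m=-4: Y*=0.11950 + 0.21167j  Y=0.00000 + 0.00000j  product -0.00000 + 0.00000j
  m=-3: Y*=-0.30132 + 0.29699j  Y=-0.00014 + 0.00019j  product -0.00001 - 0.00010j
  m=-2: Y*=-0.28489 - 0.16632j  Y=-0.00604 - 0.00272j  product 0.00127 + 0.00178j
  m=-1: Y*=-0.03437 + 0.12706j  Y=0.02363 - 0.11019j  product 0.01319 + 0.00679j
  m=+0: Y*=-0.36882 + 0.00000j  Y=0.92188 + 0.00000j  product -0.34001 + 0.00000j
  m=+1: Y*=0.03437 + 0.12706j  Y=-0.02363 - 0.11019j  product 0.01319 - 0.00679j
  m=+2: Y*=-0.28489 + 0.16632j  Y=-0.00604 + 0.00272j  product 0.00127 - 0.00178j
  m=+3: Y*=0.30132 + 0.29699j  Y=0.00014 + 0.00019j  product -0.00001 + 0.00010j
  m=+4: Y*=0.11950 - 0.21167j  Y=0.00000 - 0.00000j  product -0.00000 - 0.00000j
  m=+5: Y*=-0.07142 - 0.01822j  Y=-0.00000 - 0.00000j  product 0.00000 + 0.00000j
Accumulated sum -0.31113 + 0.00000j; after 4π/(2l+1) scaling, -0.35543 + 0.00000j ⇒ P_5 = -0.355431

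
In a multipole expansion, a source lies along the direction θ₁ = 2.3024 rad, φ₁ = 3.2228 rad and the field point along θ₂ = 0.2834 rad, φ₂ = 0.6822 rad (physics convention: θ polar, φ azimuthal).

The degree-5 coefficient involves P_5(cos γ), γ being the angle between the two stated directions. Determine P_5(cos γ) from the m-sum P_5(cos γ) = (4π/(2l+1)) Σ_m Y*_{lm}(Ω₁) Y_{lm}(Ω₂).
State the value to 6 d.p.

0.380482

Expand P_5 via completeness: Σ_{m} conj(Y_{5,m}) at Ω₁ times Y_{5,m} at Ω₂ —
  m=-5: Y*=-0.097270-0.041819i  Y=-0.000765+0.000211i  product +0.000083+0.000011i
  m=-4: Y*=-0.284884-0.095937i  Y=-0.007891-0.003456i  product +0.001917+0.001742i
  m=-3: Y*=-0.417285-0.103720i  Y=-0.025278-0.049055i  product +0.005460+0.023092i
  m=-2: Y*=-0.209677-0.034357i  Y=+0.046030-0.219841i  product -0.017205+0.044514i
  m=-1: Y*=+0.253048+0.020595i  Y=+0.412849-0.335360i  product +0.111377-0.076360i
  m=+0: Y*=+0.288500-0.000000i  Y=+0.449882+0.000000i  product +0.129791+0.000000i
  m=+1: Y*=-0.253048+0.020595i  Y=-0.412849-0.335360i  product +0.111377+0.076360i
  m=+2: Y*=-0.209677+0.034357i  Y=+0.046030+0.219841i  product -0.017205-0.044514i
  m=+3: Y*=+0.417285-0.103720i  Y=+0.025278-0.049055i  product +0.005460-0.023092i
  m=+4: Y*=-0.284884+0.095937i  Y=-0.007891+0.003456i  product +0.001917-0.001742i
  m=+5: Y*=+0.097270-0.041819i  Y=+0.000765+0.000211i  product +0.000083-0.000011i
Accumulated sum +0.333056-0.000000i; after 4π/(2l+1) scaling, +0.380482-0.000000i ⇒ P_5 = 0.380482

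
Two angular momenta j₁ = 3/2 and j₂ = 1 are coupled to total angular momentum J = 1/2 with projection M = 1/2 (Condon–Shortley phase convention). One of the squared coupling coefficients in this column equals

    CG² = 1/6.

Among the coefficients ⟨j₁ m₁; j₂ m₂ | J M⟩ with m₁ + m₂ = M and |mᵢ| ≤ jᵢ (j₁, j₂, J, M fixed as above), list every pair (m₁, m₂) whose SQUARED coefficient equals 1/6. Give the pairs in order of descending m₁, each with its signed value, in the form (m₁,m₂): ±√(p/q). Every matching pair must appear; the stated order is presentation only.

(-1/2,1): +√(1/6)

Admissible pairs with m₁+m₂ = M = 1/2: (-1/2,1), (1/2,0), (3/2,-1)
  (m₁,m₂)=(3/2,-1): CG² = 1/2, CG = +√(1/2)
  (m₁,m₂)=(1/2,0): CG² = 1/3, CG = −√(1/3)
  (m₁,m₂)=(-1/2,1): CG² = 1/6, CG = +√(1/6)   ← matches the target
Pairs with CG² = 1/6: (-1/2,1): +√(1/6)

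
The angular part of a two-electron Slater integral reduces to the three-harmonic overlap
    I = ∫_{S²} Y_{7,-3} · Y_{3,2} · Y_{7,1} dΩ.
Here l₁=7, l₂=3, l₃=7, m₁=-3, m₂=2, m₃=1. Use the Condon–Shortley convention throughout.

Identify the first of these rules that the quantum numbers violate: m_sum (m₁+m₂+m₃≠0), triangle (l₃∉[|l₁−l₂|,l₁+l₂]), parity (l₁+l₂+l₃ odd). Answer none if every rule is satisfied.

Σmᵢ = 0  ✓
l₃∈[|l₁−l₂|,l₁+l₂]=[4,10], have l₃=7  ✓
Σlᵢ = 17 ⇒ odd  ✗

parity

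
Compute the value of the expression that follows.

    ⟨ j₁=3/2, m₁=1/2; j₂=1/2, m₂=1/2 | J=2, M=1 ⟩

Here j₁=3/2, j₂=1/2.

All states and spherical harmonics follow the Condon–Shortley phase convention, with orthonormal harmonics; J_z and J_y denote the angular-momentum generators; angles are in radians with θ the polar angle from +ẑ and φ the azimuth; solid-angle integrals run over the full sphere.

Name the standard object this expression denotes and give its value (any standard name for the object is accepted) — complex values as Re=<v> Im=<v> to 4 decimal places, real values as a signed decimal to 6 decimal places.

This is a Clebsch–Gordan (vector-coupling) coefficient.
triangle: 0!·3!·1!/5! = 6/120
(j±m)!: 2!·1!·1!·0!·3!·1! = 12
prefactor² = (2J+1)·Δ·N² = 3
  k=0: +1/(0!·0!·1!·1!·2!·0!) = 1/2
Σ = 1/2  ⇒  CG² = 3·(1/2)² = 3/4
CG = +√(3/4) = +0.866025

Clebsch–Gordan coefficient, +√(3/4) ≈ +0.866025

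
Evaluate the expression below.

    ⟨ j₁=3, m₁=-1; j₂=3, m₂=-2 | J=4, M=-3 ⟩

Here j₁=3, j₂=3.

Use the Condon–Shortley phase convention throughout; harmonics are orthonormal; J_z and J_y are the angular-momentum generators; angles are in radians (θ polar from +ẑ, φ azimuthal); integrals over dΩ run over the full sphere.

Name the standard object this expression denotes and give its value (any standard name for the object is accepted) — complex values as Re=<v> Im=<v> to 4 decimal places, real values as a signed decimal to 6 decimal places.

Clebsch–Gordan coefficient, −√(1/11) ≈ -0.301511

This is a Clebsch–Gordan (vector-coupling) coefficient.
√[9·2!4!4!/11! · 2!4!1!5!1!7!] = √(82944/11)
  +(−1)^0/∏(0,2,4,1,0,3)! = 1/288  (running 1/288)
  +(−1)^1/∏(1,1,3,0,1,4)! = -1/144  (running -1/288)
⟨..|..⟩ = √(82944/11)·(-1/288) = -0.301511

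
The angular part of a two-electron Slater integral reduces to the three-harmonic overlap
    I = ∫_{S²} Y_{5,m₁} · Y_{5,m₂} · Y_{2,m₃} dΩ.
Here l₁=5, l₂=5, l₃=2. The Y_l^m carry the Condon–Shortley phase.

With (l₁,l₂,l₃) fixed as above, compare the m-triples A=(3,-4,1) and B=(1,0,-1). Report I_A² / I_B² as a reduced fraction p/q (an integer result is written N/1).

147/5

Shared (l₁,l₂,l₃)=(5,5,2): N and (l;000)² cancel in I_A²/I_B².
A: Δ = 8!·2!·2!/13! = 1/38610; Racah Σ t=0..1: t=0:+1/80640 t=1:−1/10080 = -1/11520; ⇒ 3j(5 5 2; 3 -4 1)² = 49/1430, sgn +1
B: Δ = 8!·2!·2!/13! = 1/38610; Racah Σ t=3..4: t=3:−1/1440 t=4:+1/1152 = 1/5760; ⇒ 3j(5 5 2; 1 0 -1)² = 1/858, sgn -1
I_A²/I_B² = (49/1430)/(1/858) = 147/5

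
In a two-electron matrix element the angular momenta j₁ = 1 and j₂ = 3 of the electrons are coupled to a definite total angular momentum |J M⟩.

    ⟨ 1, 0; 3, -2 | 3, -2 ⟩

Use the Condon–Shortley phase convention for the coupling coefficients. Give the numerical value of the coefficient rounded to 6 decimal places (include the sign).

j₁+j₂−J=1  J+j₁−j₂=1  J−j₁+j₂=5  j₁+j₂+J+1=8
(j₁±m₁, j₂±m₂, J±M) = (1,1,1,5,1,5)
P² = 300
sum k=0..1:
  [0] +1/24 = 1/24
  [1] −1/120 = -1/120
S = 1/30
C² = P²·S² = 1/3 ; C = +0.577350

+0.577350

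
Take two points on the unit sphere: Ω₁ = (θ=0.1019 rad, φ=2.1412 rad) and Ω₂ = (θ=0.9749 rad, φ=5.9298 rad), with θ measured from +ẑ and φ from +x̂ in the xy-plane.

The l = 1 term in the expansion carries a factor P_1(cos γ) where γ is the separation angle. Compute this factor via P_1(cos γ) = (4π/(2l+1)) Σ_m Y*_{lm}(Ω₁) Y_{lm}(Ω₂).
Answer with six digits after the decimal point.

Summing Y*_{l m}(θ₁,φ₁)·Y_{l m}(θ₂,φ₂) over m ∈ [−1, 1]; prefactor 4π/(2·1+1) = 4.188790:
  [-1]  conj(Y_{1,-1})(Ω₁) = (-0.018977, 0.029581) ; Y_{1,-1}(Ω₂) = (0.268277, 0.098959) ; Δ = (-0.008018, 0.006058)
  [+0]  conj(Y_{1,0})(Ω₁) = (0.486068, -0.000000) ; Y_{1,0}(Ω₂) = (0.274229, 0.000000) ; Δ = (0.133294, 0.000000)
  [+1]  conj(Y_{1,1})(Ω₁) = (0.018977, 0.029581) ; Y_{1,1}(Ω₂) = (-0.268277, 0.098959) ; Δ = (-0.008018, -0.006058)
Σ over m = (0.117257, 0.000000); ×(4π/3) → (0.491164, 0.000000). Real part: 0.491164

0.491164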